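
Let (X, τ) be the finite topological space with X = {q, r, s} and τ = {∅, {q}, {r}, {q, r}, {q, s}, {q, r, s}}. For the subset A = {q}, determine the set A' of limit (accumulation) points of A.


A' = {s}

For each x ∈ X, list the open sets U ∈ τ with x ∈ U, then check whether U ∩ (A ∖ {x}) ≠ ∅ for every such U.
  x = q: open {q} ∋ x has {q} ∩ (A ∖ {q}) = ∅, so x is NOT a limit point.
  x = r: open {r} ∋ x has {r} ∩ (A ∖ {r}) = ∅, so x is NOT a limit point.
  x = s: opens ∋ x are {q, s}, {q, r, s}; each meets A ∖ {s}, so x IS a limit point.
Collecting: A' = {s}.


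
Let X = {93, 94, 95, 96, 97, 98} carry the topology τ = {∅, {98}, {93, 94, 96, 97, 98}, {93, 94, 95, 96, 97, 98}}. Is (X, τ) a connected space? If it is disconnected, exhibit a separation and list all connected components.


(X, τ) is connected.

Find clopen sets (U ∈ τ with X ∖ U ∈ τ):
  U = ∅, X ∖ U = {93, 94, 95, 96, 97, 98} — both open, so U is clopen.
  U = {93, 94, 95, 96, 97, 98}, X ∖ U = ∅ — both open, so U is clopen.
Only trivial clopens (∅ and X) exist, so (X, τ) is connected.
Compute connected components by grouping points that agree on all clopens:
  component: {93, 94, 95, 96, 97, 98}


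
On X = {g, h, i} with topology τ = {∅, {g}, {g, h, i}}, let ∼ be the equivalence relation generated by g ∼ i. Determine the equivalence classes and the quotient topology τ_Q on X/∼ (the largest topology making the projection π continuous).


X/∼ = {[g=i], [h]}; |τ_Q| = 2.

Equivalence classes: [g=i], [h].
Quotient map π: X → X/∼ sends g ↦ [g=i], h ↦ [h], i ↦ [g=i].
For each subset V ⊆ X/∼, compute π^{-1}(V) ⊆ X and check whether π^{-1}(V) ∈ τ. V is open in τ_Q iff π^{-1}(V) ∈ τ.
  V = {}: π^{-1}(V) = ∅ ∈ τ ✓.
  V = {[g=i]}: π^{-1}(V) = {g, i} ∉ τ ✗.
  V = {[h]}: π^{-1}(V) = {h} ∉ τ ✗.
  V = {[g=i], [h]}: π^{-1}(V) = {g, h, i} ∈ τ ✓.
Open sets in the quotient: τ_Q = {{}, {[g=i], [h]}} (2 elements).


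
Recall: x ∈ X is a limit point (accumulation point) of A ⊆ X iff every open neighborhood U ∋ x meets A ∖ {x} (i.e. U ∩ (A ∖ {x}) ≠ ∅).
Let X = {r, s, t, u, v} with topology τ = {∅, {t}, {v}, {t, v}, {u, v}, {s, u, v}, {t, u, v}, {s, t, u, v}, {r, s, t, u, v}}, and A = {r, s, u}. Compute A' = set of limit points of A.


A' = {r, s}

For each x ∈ X, list the open sets U ∈ τ with x ∈ U, then check whether U ∩ (A ∖ {x}) ≠ ∅ for every such U.
  x = r: opens ∋ x are {r, s, t, u, v}; each meets A ∖ {r}, so x IS a limit point.
  x = s: opens ∋ x are {s, u, v}, {s, t, u, v}, {r, s, t, u, v}; each meets A ∖ {s}, so x IS a limit point.
  x = t: open {t} ∋ x has {t} ∩ (A ∖ {t}) = ∅, so x is NOT a limit point.
  x = u: open {u, v} ∋ x has {u, v} ∩ (A ∖ {u}) = ∅, so x is NOT a limit point.
  x = v: open {v} ∋ x has {v} ∩ (A ∖ {v}) = ∅, so x is NOT a limit point.
Collecting: A' = {r, s}.


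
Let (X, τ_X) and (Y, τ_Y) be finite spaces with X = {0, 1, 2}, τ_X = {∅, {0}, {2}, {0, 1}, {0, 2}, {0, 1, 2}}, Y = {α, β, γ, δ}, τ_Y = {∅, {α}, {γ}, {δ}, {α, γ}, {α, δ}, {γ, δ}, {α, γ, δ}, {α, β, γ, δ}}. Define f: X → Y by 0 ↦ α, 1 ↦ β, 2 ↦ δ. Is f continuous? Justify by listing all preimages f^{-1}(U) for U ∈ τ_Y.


f IS continuous.

Compute f^{-1}(U) for each U ∈ τ_Y:
  U = ∅: f^{-1}(U) = ∅ ∈ τ_X ✓.
  U = {α}: f^{-1}(U) = {0} ∈ τ_X ✓.
  U = {γ}: f^{-1}(U) = ∅ ∈ τ_X ✓.
  U = {δ}: f^{-1}(U) = {2} ∈ τ_X ✓.
  U = {α, γ}: f^{-1}(U) = {0} ∈ τ_X ✓.
  U = {α, δ}: f^{-1}(U) = {0, 2} ∈ τ_X ✓.
  U = {γ, δ}: f^{-1}(U) = {2} ∈ τ_X ✓.
  U = {α, γ, δ}: f^{-1}(U) = {0, 2} ∈ τ_X ✓.
  U = {α, β, γ, δ}: f^{-1}(U) = {0, 1, 2} ∈ τ_X ✓.
Every preimage lies in τ_X, so f IS continuous.


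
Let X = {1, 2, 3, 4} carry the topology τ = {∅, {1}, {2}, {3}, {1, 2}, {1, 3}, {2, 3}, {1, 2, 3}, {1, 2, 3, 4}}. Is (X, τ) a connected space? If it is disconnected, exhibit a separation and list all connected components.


(X, τ) is connected.

Find clopen sets (U ∈ τ with X ∖ U ∈ τ):
  U = ∅, X ∖ U = {1, 2, 3, 4} — both open, so U is clopen.
  U = {1, 2, 3, 4}, X ∖ U = ∅ — both open, so U is clopen.
Only trivial clopens (∅ and X) exist, so (X, τ) is connected.
Compute connected components by grouping points that agree on all clopens:
  component: {1, 2, 3, 4}


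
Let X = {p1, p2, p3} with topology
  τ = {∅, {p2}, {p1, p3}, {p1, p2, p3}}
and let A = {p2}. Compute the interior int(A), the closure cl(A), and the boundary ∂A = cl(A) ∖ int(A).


int(A) = {p2}, cl(A) = {p2}, ∂A = ∅.

Closed sets in (X, τ) are complements of opens:
  closed(X, τ) = {∅, {p2}, {p1, p3}, {p1, p2, p3}}.
int(A) = ⋃ {U ∈ τ : U ⊆ A}. Opens contained in A: ∅, {p2}.
Taking the union of these: int(A) = {p2}.
cl(A) = ⋂ {C closed : A ⊆ C}. Closed sets containing A: {p2}, {p1, p2, p3}.
Intersecting these: cl(A) = {p2}.
∂A = cl(A) ∖ int(A) = {p2} ∖ {p2} = ∅.


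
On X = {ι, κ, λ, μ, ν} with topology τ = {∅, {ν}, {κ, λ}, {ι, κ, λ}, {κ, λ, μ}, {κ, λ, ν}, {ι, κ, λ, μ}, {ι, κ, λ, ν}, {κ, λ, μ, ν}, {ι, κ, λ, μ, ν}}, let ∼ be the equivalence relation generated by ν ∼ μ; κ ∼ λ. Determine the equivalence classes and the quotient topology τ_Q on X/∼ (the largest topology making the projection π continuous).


X/∼ = {[ι], [κ=λ], [μ=ν]}; |τ_Q| = 5.

Equivalence classes: [ι], [κ=λ], [μ=ν].
Quotient map π: X → X/∼ sends ι ↦ [ι], κ ↦ [κ=λ], λ ↦ [κ=λ], μ ↦ [μ=ν], ν ↦ [μ=ν].
For each subset V ⊆ X/∼, compute π^{-1}(V) ⊆ X and check whether π^{-1}(V) ∈ τ. V is open in τ_Q iff π^{-1}(V) ∈ τ.
  V = {}: π^{-1}(V) = ∅ ∈ τ ✓.
  V = {[ι]}: π^{-1}(V) = {ι} ∉ τ ✗.
  V = {[κ=λ]}: π^{-1}(V) = {κ, λ} ∈ τ ✓.
  V = {[ι], [κ=λ]}: π^{-1}(V) = {ι, κ, λ} ∈ τ ✓.
  V = {[μ=ν]}: π^{-1}(V) = {μ, ν} ∉ τ ✗.
  V = {[ι], [μ=ν]}: π^{-1}(V) = {ι, μ, ν} ∉ τ ✗.
  V = {[κ=λ], [μ=ν]}: π^{-1}(V) = {κ, λ, μ, ν} ∈ τ ✓.
  V = {[ι], [κ=λ], [μ=ν]}: π^{-1}(V) = {ι, κ, λ, μ, ν} ∈ τ ✓.
Open sets in the quotient: τ_Q = {{}, {[κ=λ]}, {[ι], [κ=λ]}, {[κ=λ], [μ=ν]}, {[ι], [κ=λ], [μ=ν]}} (5 elements).


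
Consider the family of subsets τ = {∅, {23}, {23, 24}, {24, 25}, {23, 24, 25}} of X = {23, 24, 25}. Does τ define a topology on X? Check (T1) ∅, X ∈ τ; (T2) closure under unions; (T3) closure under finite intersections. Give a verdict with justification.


τ is NOT a topology on X.

Axiom (T1): ∅ ∈ τ? Yes; X ∈ τ? Yes.
Axiom (T2/T3): check pairwise unions and intersections of members of τ.
Counterexample for (T3): {23, 24} ∩ {24, 25} = {24} ∉ τ. Therefore τ is NOT a topology.


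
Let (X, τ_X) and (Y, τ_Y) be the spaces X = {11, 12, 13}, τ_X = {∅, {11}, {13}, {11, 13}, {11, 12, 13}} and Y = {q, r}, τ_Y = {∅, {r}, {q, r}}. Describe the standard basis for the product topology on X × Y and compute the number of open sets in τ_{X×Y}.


Basis B = {∅ × ∅, {11} × {r}, {13} × {r}, {11} × {q, r}, {11, 13} × {r}, {13} × {q, r}, {11, 12, 13} × {r}, {11, 13} × {q, r}, {11, 12, 13} × {q, r}}; |τ_{X×Y}| = 14.

Enumerate products U × V with U ∈ τ_X, V ∈ τ_Y (deduplicated):
  ∅ × ∅ = {} (∅)
  {11} × {r} = {(11,r)}
  {13} × {r} = {(13,r)}
  {11} × {q, r} = {(11,q), (11,r)}
  {11, 13} × {r} = {(11,r), (13,r)}
  {13} × {q, r} = {(13,q), (13,r)}
  {11, 12, 13} × {r} = {(11,r), (12,r), (13,r)}
  {11, 13} × {q, r} = {(11,q), (11,r), (13,q), (13,r)}
  {11, 12, 13} × {q, r} = {(11,q), (11,r), (12,q), (12,r), (13,q), (13,r)}
These 9 distinct sets form the basis B.
Close under arbitrary unions to get τ_{X×Y}; counting gives |τ_{X×Y}| = 14.


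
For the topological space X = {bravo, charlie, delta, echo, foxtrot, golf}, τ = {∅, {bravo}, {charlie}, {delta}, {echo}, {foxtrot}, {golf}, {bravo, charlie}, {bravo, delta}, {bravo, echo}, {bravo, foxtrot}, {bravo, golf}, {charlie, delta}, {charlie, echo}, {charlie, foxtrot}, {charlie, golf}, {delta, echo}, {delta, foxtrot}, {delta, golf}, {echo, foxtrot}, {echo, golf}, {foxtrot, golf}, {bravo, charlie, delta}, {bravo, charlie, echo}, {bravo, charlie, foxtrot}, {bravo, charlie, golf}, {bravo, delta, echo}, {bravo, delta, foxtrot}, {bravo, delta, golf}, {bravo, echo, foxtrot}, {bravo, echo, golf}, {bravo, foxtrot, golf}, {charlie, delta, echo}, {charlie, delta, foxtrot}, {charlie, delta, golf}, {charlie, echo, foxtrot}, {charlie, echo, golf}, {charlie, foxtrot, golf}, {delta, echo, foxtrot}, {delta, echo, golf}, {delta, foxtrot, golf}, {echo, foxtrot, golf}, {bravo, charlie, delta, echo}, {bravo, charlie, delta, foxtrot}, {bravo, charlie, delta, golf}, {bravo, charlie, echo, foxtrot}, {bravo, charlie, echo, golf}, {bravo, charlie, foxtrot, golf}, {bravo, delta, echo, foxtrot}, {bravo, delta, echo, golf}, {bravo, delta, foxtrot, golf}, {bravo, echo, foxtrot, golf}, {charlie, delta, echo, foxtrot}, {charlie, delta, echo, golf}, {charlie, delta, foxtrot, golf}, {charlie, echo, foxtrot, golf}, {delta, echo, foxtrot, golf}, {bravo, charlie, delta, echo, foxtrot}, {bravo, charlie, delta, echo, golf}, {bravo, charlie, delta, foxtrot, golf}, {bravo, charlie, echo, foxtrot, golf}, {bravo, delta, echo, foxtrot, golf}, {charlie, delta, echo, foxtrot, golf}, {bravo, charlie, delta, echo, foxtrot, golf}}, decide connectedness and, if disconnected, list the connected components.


(X, τ) is disconnected; components = [{bravo}, {charlie}, {delta}, {echo}, {foxtrot}, {golf}].

Find clopen sets (U ∈ τ with X ∖ U ∈ τ):
  U = ∅, X ∖ U = {bravo, charlie, delta, echo, foxtrot, golf} — both open, so U is clopen.
  U = {bravo}, X ∖ U = {charlie, delta, echo, foxtrot, golf} — both open, so U is clopen.
  U = {charlie}, X ∖ U = {bravo, delta, echo, foxtrot, golf} — both open, so U is clopen.
  U = {delta}, X ∖ U = {bravo, charlie, echo, foxtrot, golf} — both open, so U is clopen.
  U = {echo}, X ∖ U = {bravo, charlie, delta, foxtrot, golf} — both open, so U is clopen.
  U = {foxtrot}, X ∖ U = {bravo, charlie, delta, echo, golf} — both open, so U is clopen.
  U = {golf}, X ∖ U = {bravo, charlie, delta, echo, foxtrot} — both open, so U is clopen.
  U = {bravo, charlie}, X ∖ U = {delta, echo, foxtrot, golf} — both open, so U is clopen.
  U = {bravo, delta}, X ∖ U = {charlie, echo, foxtrot, golf} — both open, so U is clopen.
  U = {bravo, echo}, X ∖ U = {charlie, delta, foxtrot, golf} — both open, so U is clopen.
  U = {bravo, foxtrot}, X ∖ U = {charlie, delta, echo, golf} — both open, so U is clopen.
  U = {bravo, golf}, X ∖ U = {charlie, delta, echo, foxtrot} — both open, so U is clopen.
  U = {charlie, delta}, X ∖ U = {bravo, echo, foxtrot, golf} — both open, so U is clopen.
  U = {charlie, echo}, X ∖ U = {bravo, delta, foxtrot, golf} — both open, so U is clopen.
  U = {charlie, foxtrot}, X ∖ U = {bravo, delta, echo, golf} — both open, so U is clopen.
  U = {charlie, golf}, X ∖ U = {bravo, delta, echo, foxtrot} — both open, so U is clopen.
  U = {delta, echo}, X ∖ U = {bravo, charlie, foxtrot, golf} — both open, so U is clopen.
  U = {delta, foxtrot}, X ∖ U = {bravo, charlie, echo, golf} — both open, so U is clopen.
  U = {delta, golf}, X ∖ U = {bravo, charlie, echo, foxtrot} — both open, so U is clopen.
  U = {echo, foxtrot}, X ∖ U = {bravo, charlie, delta, golf} — both open, so U is clopen.
  U = {echo, golf}, X ∖ U = {bravo, charlie, delta, foxtrot} — both open, so U is clopen.
  U = {foxtrot, golf}, X ∖ U = {bravo, charlie, delta, echo} — both open, so U is clopen.
  U = {bravo, charlie, delta}, X ∖ U = {echo, foxtrot, golf} — both open, so U is clopen.
  U = {bravo, charlie, echo}, X ∖ U = {delta, foxtrot, golf} — both open, so U is clopen.
  U = {bravo, charlie, foxtrot}, X ∖ U = {delta, echo, golf} — both open, so U is clopen.
  U = {bravo, charlie, golf}, X ∖ U = {delta, echo, foxtrot} — both open, so U is clopen.
  U = {bravo, delta, echo}, X ∖ U = {charlie, foxtrot, golf} — both open, so U is clopen.
  U = {bravo, delta, foxtrot}, X ∖ U = {charlie, echo, golf} — both open, so U is clopen.
  U = {bravo, delta, golf}, X ∖ U = {charlie, echo, foxtrot} — both open, so U is clopen.
  U = {bravo, echo, foxtrot}, X ∖ U = {charlie, delta, golf} — both open, so U is clopen.
  U = {bravo, echo, golf}, X ∖ U = {charlie, delta, foxtrot} — both open, so U is clopen.
  U = {bravo, foxtrot, golf}, X ∖ U = {charlie, delta, echo} — both open, so U is clopen.
  U = {charlie, delta, echo}, X ∖ U = {bravo, foxtrot, golf} — both open, so U is clopen.
  U = {charlie, delta, foxtrot}, X ∖ U = {bravo, echo, golf} — both open, so U is clopen.
  U = {charlie, delta, golf}, X ∖ U = {bravo, echo, foxtrot} — both open, so U is clopen.
  U = {charlie, echo, foxtrot}, X ∖ U = {bravo, delta, golf} — both open, so U is clopen.
  U = {charlie, echo, golf}, X ∖ U = {bravo, delta, foxtrot} — both open, so U is clopen.
  U = {charlie, foxtrot, golf}, X ∖ U = {bravo, delta, echo} — both open, so U is clopen.
  U = {delta, echo, foxtrot}, X ∖ U = {bravo, charlie, golf} — both open, so U is clopen.
  U = {delta, echo, golf}, X ∖ U = {bravo, charlie, foxtrot} — both open, so U is clopen.
  U = {delta, foxtrot, golf}, X ∖ U = {bravo, charlie, echo} — both open, so U is clopen.
  U = {echo, foxtrot, golf}, X ∖ U = {bravo, charlie, delta} — both open, so U is clopen.
  U = {bravo, charlie, delta, echo}, X ∖ U = {foxtrot, golf} — both open, so U is clopen.
  U = {bravo, charlie, delta, foxtrot}, X ∖ U = {echo, golf} — both open, so U is clopen.
  U = {bravo, charlie, delta, golf}, X ∖ U = {echo, foxtrot} — both open, so U is clopen.
  U = {bravo, charlie, echo, foxtrot}, X ∖ U = {delta, golf} — both open, so U is clopen.
  U = {bravo, charlie, echo, golf}, X ∖ U = {delta, foxtrot} — both open, so U is clopen.
  U = {bravo, charlie, foxtrot, golf}, X ∖ U = {delta, echo} — both open, so U is clopen.
  U = {bravo, delta, echo, foxtrot}, X ∖ U = {charlie, golf} — both open, so U is clopen.
  U = {bravo, delta, echo, golf}, X ∖ U = {charlie, foxtrot} — both open, so U is clopen.
  U = {bravo, delta, foxtrot, golf}, X ∖ U = {charlie, echo} — both open, so U is clopen.
  U = {bravo, echo, foxtrot, golf}, X ∖ U = {charlie, delta} — both open, so U is clopen.
  U = {charlie, delta, echo, foxtrot}, X ∖ U = {bravo, golf} — both open, so U is clopen.
  U = {charlie, delta, echo, golf}, X ∖ U = {bravo, foxtrot} — both open, so U is clopen.
  U = {charlie, delta, foxtrot, golf}, X ∖ U = {bravo, echo} — both open, so U is clopen.
  U = {charlie, echo, foxtrot, golf}, X ∖ U = {bravo, delta} — both open, so U is clopen.
  U = {delta, echo, foxtrot, golf}, X ∖ U = {bravo, charlie} — both open, so U is clopen.
  U = {bravo, charlie, delta, echo, foxtrot}, X ∖ U = {golf} — both open, so U is clopen.
  U = {bravo, charlie, delta, echo, golf}, X ∖ U = {foxtrot} — both open, so U is clopen.
  U = {bravo, charlie, delta, foxtrot, golf}, X ∖ U = {echo} — both open, so U is clopen.
  U = {bravo, charlie, echo, foxtrot, golf}, X ∖ U = {delta} — both open, so U is clopen.
  U = {bravo, delta, echo, foxtrot, golf}, X ∖ U = {charlie} — both open, so U is clopen.
  U = {charlie, delta, echo, foxtrot, golf}, X ∖ U = {bravo} — both open, so U is clopen.
  U = {bravo, charlie, delta, echo, foxtrot, golf}, X ∖ U = ∅ — both open, so U is clopen.
Nontrivial clopen(s) exist: e.g. {charlie, delta, echo, golf}. So (X, τ) is disconnected.
Compute connected components by grouping points that agree on all clopens:
  component: {bravo}
  component: {charlie}
  component: {delta}
  component: {echo}
  component: {foxtrot}
  component: {golf}


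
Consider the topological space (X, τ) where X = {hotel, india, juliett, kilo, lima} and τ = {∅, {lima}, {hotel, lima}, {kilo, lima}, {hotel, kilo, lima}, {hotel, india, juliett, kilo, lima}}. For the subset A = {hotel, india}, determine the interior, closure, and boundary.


int(A) = ∅, cl(A) = {hotel, india, juliett}, ∂A = {hotel, india, juliett}.

Closed sets in (X, τ) are complements of opens:
  closed(X, τ) = {∅, {india, juliett}, {hotel, india, juliett}, {india, juliett, kilo}, {hotel, india, juliett, kilo}, {hotel, india, juliett, kilo, lima}}.
int(A) = ⋃ {U ∈ τ : U ⊆ A}. Opens contained in A: ∅.
Taking the union of these: int(A) = ∅.
cl(A) = ⋂ {C closed : A ⊆ C}. Closed sets containing A: {hotel, india, juliett}, {hotel, india, juliett, kilo}, {hotel, india, juliett, kilo, lima}.
Intersecting these: cl(A) = {hotel, india, juliett}.
∂A = cl(A) ∖ int(A) = {hotel, india, juliett} ∖ ∅ = {hotel, india, juliett}.


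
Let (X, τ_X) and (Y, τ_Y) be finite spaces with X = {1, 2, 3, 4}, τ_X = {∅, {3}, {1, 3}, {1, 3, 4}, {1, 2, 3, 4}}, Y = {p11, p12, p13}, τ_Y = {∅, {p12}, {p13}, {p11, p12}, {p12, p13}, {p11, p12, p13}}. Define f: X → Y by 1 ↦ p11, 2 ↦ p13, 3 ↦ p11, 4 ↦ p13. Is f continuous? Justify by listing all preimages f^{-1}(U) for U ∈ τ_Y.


f is NOT continuous.

Compute f^{-1}(U) for each U ∈ τ_Y:
  U = ∅: f^{-1}(U) = ∅ ∈ τ_X ✓.
  U = {p12}: f^{-1}(U) = ∅ ∈ τ_X ✓.
  U = {p13}: f^{-1}(U) = {2, 4} ∉ τ_X ✗.
  U = {p11, p12}: f^{-1}(U) = {1, 3} ∈ τ_X ✓.
  U = {p12, p13}: f^{-1}(U) = {2, 4} ∉ τ_X ✗.
  U = {p11, p12, p13}: f^{-1}(U) = {1, 2, 3, 4} ∈ τ_X ✓.
Found U = {p13} with f^{-1}(U) = {2, 4} not in τ_X. Therefore f is NOT continuous.


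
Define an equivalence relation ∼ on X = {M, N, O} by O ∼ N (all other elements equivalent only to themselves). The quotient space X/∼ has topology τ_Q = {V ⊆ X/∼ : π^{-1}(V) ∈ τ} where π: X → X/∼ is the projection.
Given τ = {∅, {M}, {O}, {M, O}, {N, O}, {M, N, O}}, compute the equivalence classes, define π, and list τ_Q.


X/∼ = {[M], [N=O]}; |τ_Q| = 4.

Equivalence classes: [M], [N=O].
Quotient map π: X → X/∼ sends M ↦ [M], N ↦ [N=O], O ↦ [N=O].
For each subset V ⊆ X/∼, compute π^{-1}(V) ⊆ X and check whether π^{-1}(V) ∈ τ. V is open in τ_Q iff π^{-1}(V) ∈ τ.
  V = {}: π^{-1}(V) = ∅ ∈ τ ✓.
  V = {[M]}: π^{-1}(V) = {M} ∈ τ ✓.
  V = {[N=O]}: π^{-1}(V) = {N, O} ∈ τ ✓.
  V = {[M], [N=O]}: π^{-1}(V) = {M, N, O} ∈ τ ✓.
Open sets in the quotient: τ_Q = {{}, {[M]}, {[N=O]}, {[M], [N=O]}} (4 elements).


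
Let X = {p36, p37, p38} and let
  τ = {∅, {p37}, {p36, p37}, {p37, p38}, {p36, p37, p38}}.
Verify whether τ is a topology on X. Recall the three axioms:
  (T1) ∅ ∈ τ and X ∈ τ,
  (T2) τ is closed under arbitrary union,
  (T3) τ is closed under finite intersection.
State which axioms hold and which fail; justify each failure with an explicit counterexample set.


τ IS a topology on X.

Axiom (T1): ∅ ∈ τ? Yes; X ∈ τ? Yes.
Axiom (T2/T3): check pairwise unions and intersections of members of τ.
All pairwise intersections and unions checked — each lies in τ. Therefore τ satisfies (T1), (T2), (T3): it IS a topology on X.


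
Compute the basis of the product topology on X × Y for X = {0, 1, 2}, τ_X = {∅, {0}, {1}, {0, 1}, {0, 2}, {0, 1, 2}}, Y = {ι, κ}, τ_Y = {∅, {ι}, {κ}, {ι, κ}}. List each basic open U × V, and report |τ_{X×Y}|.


Basis B = {∅ × ∅, {0} × {ι}, {0} × {κ}, {1} × {ι}, {1} × {κ}, {0} × {ι, κ}, {0, 1} × {ι}, {0, 2} × {ι}, {0, 1} × {κ}, {0, 2} × {κ}, {1} × {ι, κ}, {0, 1, 2} × {ι}, {0, 1, 2} × {κ}, {0, 1} × {ι, κ}, {0, 2} × {ι, κ}, {0, 1, 2} × {ι, κ}}; |τ_{X×Y}| = 36.

Enumerate products U × V with U ∈ τ_X, V ∈ τ_Y (deduplicated):
  ∅ × ∅ = {} (∅)
  {0} × {ι} = {(0,ι)}
  {0} × {κ} = {(0,κ)}
  {1} × {ι} = {(1,ι)}
  {1} × {κ} = {(1,κ)}
  {0} × {ι, κ} = {(0,ι), (0,κ)}
  {0, 1} × {ι} = {(0,ι), (1,ι)}
  {0, 2} × {ι} = {(0,ι), (2,ι)}
  {0, 1} × {κ} = {(0,κ), (1,κ)}
  {0, 2} × {κ} = {(0,κ), (2,κ)}
  {1} × {ι, κ} = {(1,ι), (1,κ)}
  {0, 1, 2} × {ι} = {(0,ι), (1,ι), (2,ι)}
  {0, 1, 2} × {κ} = {(0,κ), (1,κ), (2,κ)}
  {0, 1} × {ι, κ} = {(0,ι), (0,κ), (1,ι), (1,κ)}
  {0, 2} × {ι, κ} = {(0,ι), (0,κ), (2,ι), (2,κ)}
  {0, 1, 2} × {ι, κ} = {(0,ι), (0,κ), (1,ι), (1,κ), (2,ι), (2,κ)}
These 16 distinct sets form the basis B.
Close under arbitrary unions to get τ_{X×Y}; counting gives |τ_{X×Y}| = 36.


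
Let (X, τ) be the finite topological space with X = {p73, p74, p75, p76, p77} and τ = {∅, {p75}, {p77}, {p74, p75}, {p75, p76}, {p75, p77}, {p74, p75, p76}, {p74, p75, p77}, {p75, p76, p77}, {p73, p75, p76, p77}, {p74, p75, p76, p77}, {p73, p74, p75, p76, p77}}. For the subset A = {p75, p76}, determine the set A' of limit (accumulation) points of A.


A' = {p73, p74, p76}

For each x ∈ X, list the open sets U ∈ τ with x ∈ U, then check whether U ∩ (A ∖ {x}) ≠ ∅ for every such U.
  x = p73: opens ∋ x are {p73, p75, p76, p77}, {p73, p74, p75, p76, p77}; each meets A ∖ {p73}, so x IS a limit point.
  x = p74: opens ∋ x are {p74, p75}, {p74, p75, p76}, {p74, p75, p77}, {p74, p75, p76, p77}, {p73, p74, p75, p76, p77}; each meets A ∖ {p74}, so x IS a limit point.
  x = p75: open {p75} ∋ x has {p75} ∩ (A ∖ {p75}) = ∅, so x is NOT a limit point.
  x = p76: opens ∋ x are {p75, p76}, {p74, p75, p76}, {p75, p76, p77}, {p73, p75, p76, p77}, {p74, p75, p76, p77}, {p73, p74, p75, p76, p77}; each meets A ∖ {p76}, so x IS a limit point.
  x = p77: open {p77} ∋ x has {p77} ∩ (A ∖ {p77}) = ∅, so x is NOT a limit point.
Collecting: A' = {p73, p74, p76}.


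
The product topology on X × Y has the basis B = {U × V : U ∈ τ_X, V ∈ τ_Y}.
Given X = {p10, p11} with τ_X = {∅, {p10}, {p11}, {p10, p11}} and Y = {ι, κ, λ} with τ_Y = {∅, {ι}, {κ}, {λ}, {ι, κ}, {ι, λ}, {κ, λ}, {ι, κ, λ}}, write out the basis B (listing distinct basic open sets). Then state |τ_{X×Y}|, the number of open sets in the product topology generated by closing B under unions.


Basis B = {∅ × ∅, {p10} × {ι}, {p10} × {κ}, {p10} × {λ}, {p11} × {ι}, {p11} × {κ}, {p11} × {λ}, {p10} × {ι, κ}, {p10} × {ι, λ}, {p10, p11} × {ι}, {p10} × {κ, λ}, {p10, p11} × {κ}, {p10, p11} × {λ}, {p11} × {ι, κ}, {p11} × {ι, λ}, {p11} × {κ, λ}, {p10} × {ι, κ, λ}, {p11} × {ι, κ, λ}, {p10, p11} × {ι, κ}, {p10, p11} × {ι, λ}, {p10, p11} × {κ, λ}, {p10, p11} × {ι, κ, λ}}; |τ_{X×Y}| = 64.

Enumerate products U × V with U ∈ τ_X, V ∈ τ_Y (deduplicated):
  ∅ × ∅ = {} (∅)
  {p10} × {ι} = {(p10,ι)}
  {p10} × {κ} = {(p10,κ)}
  {p10} × {λ} = {(p10,λ)}
  {p11} × {ι} = {(p11,ι)}
  {p11} × {κ} = {(p11,κ)}
  {p11} × {λ} = {(p11,λ)}
  {p10} × {ι, κ} = {(p10,ι), (p10,κ)}
  {p10} × {ι, λ} = {(p10,ι), (p10,λ)}
  {p10, p11} × {ι} = {(p10,ι), (p11,ι)}
  {p10} × {κ, λ} = {(p10,κ), (p10,λ)}
  {p10, p11} × {κ} = {(p10,κ), (p11,κ)}
  {p10, p11} × {λ} = {(p10,λ), (p11,λ)}
  {p11} × {ι, κ} = {(p11,ι), (p11,κ)}
  {p11} × {ι, λ} = {(p11,ι), (p11,λ)}
  {p11} × {κ, λ} = {(p11,κ), (p11,λ)}
  {p10} × {ι, κ, λ} = {(p10,ι), (p10,κ), (p10,λ)}
  {p11} × {ι, κ, λ} = {(p11,ι), (p11,κ), (p11,λ)}
  {p10, p11} × {ι, κ} = {(p10,ι), (p10,κ), (p11,ι), (p11,κ)}
  {p10, p11} × {ι, λ} = {(p10,ι), (p10,λ), (p11,ι), (p11,λ)}
  {p10, p11} × {κ, λ} = {(p10,κ), (p10,λ), (p11,κ), (p11,λ)}
  {p10, p11} × {ι, κ, λ} = {(p10,ι), (p10,κ), (p10,λ), (p11,ι), (p11,κ), (p11,λ)}
These 22 distinct sets form the basis B.
Close under arbitrary unions to get τ_{X×Y}; counting gives |τ_{X×Y}| = 64.


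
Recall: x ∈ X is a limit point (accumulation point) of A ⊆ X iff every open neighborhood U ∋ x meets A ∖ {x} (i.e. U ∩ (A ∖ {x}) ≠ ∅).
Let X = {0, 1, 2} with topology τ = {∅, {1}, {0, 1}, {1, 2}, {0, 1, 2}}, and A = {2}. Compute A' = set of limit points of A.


A' = ∅

For each x ∈ X, list the open sets U ∈ τ with x ∈ U, then check whether U ∩ (A ∖ {x}) ≠ ∅ for every such U.
  x = 0: open {0, 1} ∋ x has {0, 1} ∩ (A ∖ {0}) = ∅, so x is NOT a limit point.
  x = 1: open {1} ∋ x has {1} ∩ (A ∖ {1}) = ∅, so x is NOT a limit point.
  x = 2: open {1, 2} ∋ x has {1, 2} ∩ (A ∖ {2}) = ∅, so x is NOT a limit point.
Collecting: A' = ∅.


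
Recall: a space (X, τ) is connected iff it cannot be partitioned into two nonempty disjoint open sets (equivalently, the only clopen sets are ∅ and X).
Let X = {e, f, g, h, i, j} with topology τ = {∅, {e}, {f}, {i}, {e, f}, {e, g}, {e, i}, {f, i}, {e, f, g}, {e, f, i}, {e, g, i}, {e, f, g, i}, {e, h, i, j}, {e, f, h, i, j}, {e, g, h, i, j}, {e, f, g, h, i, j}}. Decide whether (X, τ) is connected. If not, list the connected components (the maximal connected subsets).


(X, τ) is disconnected; components = [{f}, {e, g, h, i, j}].

Find clopen sets (U ∈ τ with X ∖ U ∈ τ):
  U = ∅, X ∖ U = {e, f, g, h, i, j} — both open, so U is clopen.
  U = {f}, X ∖ U = {e, g, h, i, j} — both open, so U is clopen.
  U = {e, g, h, i, j}, X ∖ U = {f} — both open, so U is clopen.
  U = {e, f, g, h, i, j}, X ∖ U = ∅ — both open, so U is clopen.
Nontrivial clopen(s) exist: e.g. {f}. So (X, τ) is disconnected.
Compute connected components by grouping points that agree on all clopens:
  component: {f}
  component: {e, g, h, i, j}


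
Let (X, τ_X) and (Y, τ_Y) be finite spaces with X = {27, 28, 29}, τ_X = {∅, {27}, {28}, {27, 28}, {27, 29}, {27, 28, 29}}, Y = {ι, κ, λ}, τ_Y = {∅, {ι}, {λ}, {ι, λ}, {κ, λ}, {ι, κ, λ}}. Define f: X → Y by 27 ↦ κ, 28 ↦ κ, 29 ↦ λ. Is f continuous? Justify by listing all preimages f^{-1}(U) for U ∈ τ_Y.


f is NOT continuous.

Compute f^{-1}(U) for each U ∈ τ_Y:
  U = ∅: f^{-1}(U) = ∅ ∈ τ_X ✓.
  U = {ι}: f^{-1}(U) = ∅ ∈ τ_X ✓.
  U = {λ}: f^{-1}(U) = {29} ∉ τ_X ✗.
  U = {ι, λ}: f^{-1}(U) = {29} ∉ τ_X ✗.
  U = {κ, λ}: f^{-1}(U) = {27, 28, 29} ∈ τ_X ✓.
  U = {ι, κ, λ}: f^{-1}(U) = {27, 28, 29} ∈ τ_X ✓.
Found U = {λ} with f^{-1}(U) = {29} not in τ_X. Therefore f is NOT continuous.


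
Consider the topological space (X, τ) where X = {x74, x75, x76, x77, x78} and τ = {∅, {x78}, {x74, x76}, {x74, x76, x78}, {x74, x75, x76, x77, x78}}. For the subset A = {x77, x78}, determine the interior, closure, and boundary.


int(A) = {x78}, cl(A) = {x75, x77, x78}, ∂A = {x75, x77}.

Closed sets in (X, τ) are complements of opens:
  closed(X, τ) = {∅, {x75, x77}, {x75, x77, x78}, {x74, x75, x76, x77}, {x74, x75, x76, x77, x78}}.
int(A) = ⋃ {U ∈ τ : U ⊆ A}. Opens contained in A: ∅, {x78}.
Taking the union of these: int(A) = {x78}.
cl(A) = ⋂ {C closed : A ⊆ C}. Closed sets containing A: {x75, x77, x78}, {x74, x75, x76, x77, x78}.
Intersecting these: cl(A) = {x75, x77, x78}.
∂A = cl(A) ∖ int(A) = {x75, x77, x78} ∖ {x78} = {x75, x77}.


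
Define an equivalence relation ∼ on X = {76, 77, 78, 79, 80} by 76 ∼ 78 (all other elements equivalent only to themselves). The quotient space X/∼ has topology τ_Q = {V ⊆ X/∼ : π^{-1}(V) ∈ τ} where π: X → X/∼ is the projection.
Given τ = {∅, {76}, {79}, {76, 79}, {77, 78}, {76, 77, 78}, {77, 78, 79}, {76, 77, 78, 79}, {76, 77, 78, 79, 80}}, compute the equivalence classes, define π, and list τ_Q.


X/∼ = {[76=78], [77], [79], [80]}; |τ_Q| = 5.

Equivalence classes: [76=78], [77], [79], [80].
Quotient map π: X → X/∼ sends 76 ↦ [76=78], 77 ↦ [77], 78 ↦ [76=78], 79 ↦ [79], 80 ↦ [80].
For each subset V ⊆ X/∼, compute π^{-1}(V) ⊆ X and check whether π^{-1}(V) ∈ τ. V is open in τ_Q iff π^{-1}(V) ∈ τ.
  V = {}: π^{-1}(V) = ∅ ∈ τ ✓.
  V = {[76=78]}: π^{-1}(V) = {76, 78} ∉ τ ✗.
  V = {[77]}: π^{-1}(V) = {77} ∉ τ ✗.
  V = {[76=78], [77]}: π^{-1}(V) = {76, 77, 78} ∈ τ ✓.
  V = {[79]}: π^{-1}(V) = {79} ∈ τ ✓.
  V = {[76=78], [79]}: π^{-1}(V) = {76, 78, 79} ∉ τ ✗.
  V = {[77], [79]}: π^{-1}(V) = {77, 79} ∉ τ ✗.
  V = {[76=78], [77], [79]}: π^{-1}(V) = {76, 77, 78, 79} ∈ τ ✓.
  V = {[80]}: π^{-1}(V) = {80} ∉ τ ✗.
  V = {[76=78], [80]}: π^{-1}(V) = {76, 78, 80} ∉ τ ✗.
  V = {[77], [80]}: π^{-1}(V) = {77, 80} ∉ τ ✗.
  V = {[76=78], [77], [80]}: π^{-1}(V) = {76, 77, 78, 80} ∉ τ ✗.
  V = {[79], [80]}: π^{-1}(V) = {79, 80} ∉ τ ✗.
  V = {[76=78], [79], [80]}: π^{-1}(V) = {76, 78, 79, 80} ∉ τ ✗.
  V = {[77], [79], [80]}: π^{-1}(V) = {77, 79, 80} ∉ τ ✗.
  V = {[76=78], [77], [79], [80]}: π^{-1}(V) = {76, 77, 78, 79, 80} ∈ τ ✓.
Open sets in the quotient: τ_Q = {{}, {[76=78], [77]}, {[79]}, {[76=78], [77], [79]}, {[76=78], [77], [79], [80]}} (5 elements).


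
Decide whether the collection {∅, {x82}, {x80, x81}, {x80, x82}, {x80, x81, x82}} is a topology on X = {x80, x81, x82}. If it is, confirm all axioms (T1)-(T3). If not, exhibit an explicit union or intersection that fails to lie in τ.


τ is NOT a topology on X.

Axiom (T1): ∅ ∈ τ? Yes; X ∈ τ? Yes.
Axiom (T2/T3): check pairwise unions and intersections of members of τ.
Counterexample for (T3): {x80, x81} ∩ {x80, x82} = {x80} ∉ τ. Therefore τ is NOT a topology.


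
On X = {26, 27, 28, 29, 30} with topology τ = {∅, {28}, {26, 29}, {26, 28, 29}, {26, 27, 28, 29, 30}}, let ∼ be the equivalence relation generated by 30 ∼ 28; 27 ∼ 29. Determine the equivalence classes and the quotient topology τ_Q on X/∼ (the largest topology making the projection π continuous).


X/∼ = {[26], [27=29], [28=30]}; |τ_Q| = 2.

Equivalence classes: [26], [27=29], [28=30].
Quotient map π: X → X/∼ sends 26 ↦ [26], 27 ↦ [27=29], 28 ↦ [28=30], 29 ↦ [27=29], 30 ↦ [28=30].
For each subset V ⊆ X/∼, compute π^{-1}(V) ⊆ X and check whether π^{-1}(V) ∈ τ. V is open in τ_Q iff π^{-1}(V) ∈ τ.
  V = {}: π^{-1}(V) = ∅ ∈ τ ✓.
  V = {[26]}: π^{-1}(V) = {26} ∉ τ ✗.
  V = {[27=29]}: π^{-1}(V) = {27, 29} ∉ τ ✗.
  V = {[26], [27=29]}: π^{-1}(V) = {26, 27, 29} ∉ τ ✗.
  V = {[28=30]}: π^{-1}(V) = {28, 30} ∉ τ ✗.
  V = {[26], [28=30]}: π^{-1}(V) = {26, 28, 30} ∉ τ ✗.
  V = {[27=29], [28=30]}: π^{-1}(V) = {27, 28, 29, 30} ∉ τ ✗.
  V = {[26], [27=29], [28=30]}: π^{-1}(V) = {26, 27, 28, 29, 30} ∈ τ ✓.
Open sets in the quotient: τ_Q = {{}, {[26], [27=29], [28=30]}} (2 elements).


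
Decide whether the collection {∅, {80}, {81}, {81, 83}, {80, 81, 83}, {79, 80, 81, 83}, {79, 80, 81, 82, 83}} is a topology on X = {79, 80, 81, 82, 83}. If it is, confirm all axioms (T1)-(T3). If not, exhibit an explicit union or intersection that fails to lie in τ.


τ is NOT a topology on X.

Axiom (T1): ∅ ∈ τ? Yes; X ∈ τ? Yes.
Axiom (T2/T3): check pairwise unions and intersections of members of τ.
Counterexample for (T2): {80} ∪ {81} = {80, 81} ∉ τ. Therefore τ is NOT a topology.


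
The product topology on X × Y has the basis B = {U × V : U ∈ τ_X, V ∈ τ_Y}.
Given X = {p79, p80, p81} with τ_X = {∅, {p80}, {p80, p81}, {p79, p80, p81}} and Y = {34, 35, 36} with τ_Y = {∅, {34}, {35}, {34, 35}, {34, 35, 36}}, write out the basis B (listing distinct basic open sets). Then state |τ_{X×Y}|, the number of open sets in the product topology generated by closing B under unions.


Basis B = {∅ × ∅, {p80} × {34}, {p80} × {35}, {p80} × {34, 35}, {p80, p81} × {34}, {p80, p81} × {35}, {p79, p80, p81} × {34}, {p79, p80, p81} × {35}, {p80} × {34, 35, 36}, {p80, p81} × {34, 35}, {p79, p80, p81} × {34, 35}, {p80, p81} × {34, 35, 36}, {p79, p80, p81} × {34, 35, 36}}; |τ_{X×Y}| = 30.

Enumerate products U × V with U ∈ τ_X, V ∈ τ_Y (deduplicated):
  ∅ × ∅ = {} (∅)
  {p80} × {34} = {(p80,34)}
  {p80} × {35} = {(p80,35)}
  {p80} × {34, 35} = {(p80,34), (p80,35)}
  {p80, p81} × {34} = {(p80,34), (p81,34)}
  {p80, p81} × {35} = {(p80,35), (p81,35)}
  {p79, p80, p81} × {34} = {(p79,34), (p80,34), (p81,34)}
  {p79, p80, p81} × {35} = {(p79,35), (p80,35), (p81,35)}
  {p80} × {34, 35, 36} = {(p80,34), (p80,35), (p80,36)}
  {p80, p81} × {34, 35} = {(p80,34), (p80,35), (p81,34), (p81,35)}
  {p79, p80, p81} × {34, 35} = {(p79,34), (p79,35), (p80,34), (p80,35), (p81,34), (p81,35)}
  {p80, p81} × {34, 35, 36} = {(p80,34), (p80,35), (p80,36), (p81,34), (p81,35), (p81,36)}
  {p79, p80, p81} × {34, 35, 36} = {(p79,34), (p79,35), (p79,36), (p80,34), (p80,35), (p80,36), (p81,34), (p81,35), (p81,36)}
These 13 distinct sets form the basis B.
Close under arbitrary unions to get τ_{X×Y}; counting gives |τ_{X×Y}| = 30.


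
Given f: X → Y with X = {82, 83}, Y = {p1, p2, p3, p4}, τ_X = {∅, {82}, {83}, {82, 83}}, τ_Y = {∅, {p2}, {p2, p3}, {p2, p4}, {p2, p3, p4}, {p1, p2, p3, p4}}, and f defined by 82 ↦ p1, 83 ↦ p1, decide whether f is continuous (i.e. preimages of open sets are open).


f IS continuous.

Compute f^{-1}(U) for each U ∈ τ_Y:
  U = ∅: f^{-1}(U) = ∅ ∈ τ_X ✓.
  U = {p2}: f^{-1}(U) = ∅ ∈ τ_X ✓.
  U = {p2, p3}: f^{-1}(U) = ∅ ∈ τ_X ✓.
  U = {p2, p4}: f^{-1}(U) = ∅ ∈ τ_X ✓.
  U = {p2, p3, p4}: f^{-1}(U) = ∅ ∈ τ_X ✓.
  U = {p1, p2, p3, p4}: f^{-1}(U) = {82, 83} ∈ τ_X ✓.
Every preimage lies in τ_X, so f IS continuous.


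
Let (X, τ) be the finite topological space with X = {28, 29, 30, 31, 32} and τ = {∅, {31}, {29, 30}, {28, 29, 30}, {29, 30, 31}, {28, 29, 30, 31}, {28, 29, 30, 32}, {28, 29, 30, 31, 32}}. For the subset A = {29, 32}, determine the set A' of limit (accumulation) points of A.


A' = {28, 30, 32}

For each x ∈ X, list the open sets U ∈ τ with x ∈ U, then check whether U ∩ (A ∖ {x}) ≠ ∅ for every such U.
  x = 28: opens ∋ x are {28, 29, 30}, {28, 29, 30, 31}, {28, 29, 30, 32}, {28, 29, 30, 31, 32}; each meets A ∖ {28}, so x IS a limit point.
  x = 29: open {29, 30} ∋ x has {29, 30} ∩ (A ∖ {29}) = ∅, so x is NOT a limit point.
  x = 30: opens ∋ x are {29, 30}, {28, 29, 30}, {29, 30, 31}, {28, 29, 30, 31}, {28, 29, 30, 32}, {28, 29, 30, 31, 32}; each meets A ∖ {30}, so x IS a limit point.
  x = 31: open {31} ∋ x has {31} ∩ (A ∖ {31}) = ∅, so x is NOT a limit point.
  x = 32: opens ∋ x are {28, 29, 30, 32}, {28, 29, 30, 31, 32}; each meets A ∖ {32}, so x IS a limit point.
Collecting: A' = {28, 30, 32}.


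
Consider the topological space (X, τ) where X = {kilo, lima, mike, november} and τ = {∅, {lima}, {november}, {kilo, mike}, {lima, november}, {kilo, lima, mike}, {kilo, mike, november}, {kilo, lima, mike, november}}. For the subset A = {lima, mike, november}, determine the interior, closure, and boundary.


int(A) = {lima, november}, cl(A) = {kilo, lima, mike, november}, ∂A = {kilo, mike}.

Closed sets in (X, τ) are complements of opens:
  closed(X, τ) = {∅, {lima}, {november}, {kilo, mike}, {lima, november}, {kilo, lima, mike}, {kilo, mike, november}, {kilo, lima, mike, november}}.
int(A) = ⋃ {U ∈ τ : U ⊆ A}. Opens contained in A: ∅, {lima}, {november}, {lima, november}.
Taking the union of these: int(A) = {lima, november}.
cl(A) = ⋂ {C closed : A ⊆ C}. Closed sets containing A: {kilo, lima, mike, november}.
Intersecting these: cl(A) = {kilo, lima, mike, november}.
∂A = cl(A) ∖ int(A) = {kilo, lima, mike, november} ∖ {lima, november} = {kilo, mike}.


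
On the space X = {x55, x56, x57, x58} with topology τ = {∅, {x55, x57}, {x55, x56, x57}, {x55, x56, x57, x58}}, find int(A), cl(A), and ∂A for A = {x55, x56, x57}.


int(A) = {x55, x56, x57}, cl(A) = {x55, x56, x57, x58}, ∂A = {x58}.

Closed sets in (X, τ) are complements of opens:
  closed(X, τ) = {∅, {x58}, {x56, x58}, {x55, x56, x57, x58}}.
int(A) = ⋃ {U ∈ τ : U ⊆ A}. Opens contained in A: ∅, {x55, x57}, {x55, x56, x57}.
Taking the union of these: int(A) = {x55, x56, x57}.
cl(A) = ⋂ {C closed : A ⊆ C}. Closed sets containing A: {x55, x56, x57, x58}.
Intersecting these: cl(A) = {x55, x56, x57, x58}.
∂A = cl(A) ∖ int(A) = {x55, x56, x57, x58} ∖ {x55, x56, x57} = {x58}.


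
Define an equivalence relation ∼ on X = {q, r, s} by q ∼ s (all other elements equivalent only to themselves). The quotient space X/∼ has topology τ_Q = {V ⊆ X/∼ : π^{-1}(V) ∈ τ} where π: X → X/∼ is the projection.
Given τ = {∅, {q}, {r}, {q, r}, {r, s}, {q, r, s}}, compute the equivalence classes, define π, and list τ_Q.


X/∼ = {[q=s], [r]}; |τ_Q| = 3.

Equivalence classes: [q=s], [r].
Quotient map π: X → X/∼ sends q ↦ [q=s], r ↦ [r], s ↦ [q=s].
For each subset V ⊆ X/∼, compute π^{-1}(V) ⊆ X and check whether π^{-1}(V) ∈ τ. V is open in τ_Q iff π^{-1}(V) ∈ τ.
  V = {}: π^{-1}(V) = ∅ ∈ τ ✓.
  V = {[q=s]}: π^{-1}(V) = {q, s} ∉ τ ✗.
  V = {[r]}: π^{-1}(V) = {r} ∈ τ ✓.
  V = {[q=s], [r]}: π^{-1}(V) = {q, r, s} ∈ τ ✓.
Open sets in the quotient: τ_Q = {{}, {[r]}, {[q=s], [r]}} (3 elements).


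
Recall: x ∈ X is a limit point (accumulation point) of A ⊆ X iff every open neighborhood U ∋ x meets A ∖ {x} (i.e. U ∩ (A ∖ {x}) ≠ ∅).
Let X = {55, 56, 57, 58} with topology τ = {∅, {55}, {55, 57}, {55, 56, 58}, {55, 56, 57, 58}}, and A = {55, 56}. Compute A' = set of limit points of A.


A' = {56, 57, 58}

For each x ∈ X, list the open sets U ∈ τ with x ∈ U, then check whether U ∩ (A ∖ {x}) ≠ ∅ for every such U.
  x = 55: open {55} ∋ x has {55} ∩ (A ∖ {55}) = ∅, so x is NOT a limit point.
  x = 56: opens ∋ x are {55, 56, 58}, {55, 56, 57, 58}; each meets A ∖ {56}, so x IS a limit point.
  x = 57: opens ∋ x are {55, 57}, {55, 56, 57, 58}; each meets A ∖ {57}, so x IS a limit point.
  x = 58: opens ∋ x are {55, 56, 58}, {55, 56, 57, 58}; each meets A ∖ {58}, so x IS a limit point.
Collecting: A' = {56, 57, 58}.


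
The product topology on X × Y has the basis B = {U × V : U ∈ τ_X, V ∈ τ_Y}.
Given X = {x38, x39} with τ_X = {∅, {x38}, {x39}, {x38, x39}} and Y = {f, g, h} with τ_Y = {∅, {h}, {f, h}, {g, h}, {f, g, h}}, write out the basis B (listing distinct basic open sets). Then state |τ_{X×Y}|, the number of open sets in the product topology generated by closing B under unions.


Basis B = {∅ × ∅, {x38} × {h}, {x39} × {h}, {x38} × {f, h}, {x38} × {g, h}, {x38, x39} × {h}, {x39} × {f, h}, {x39} × {g, h}, {x38} × {f, g, h}, {x39} × {f, g, h}, {x38, x39} × {f, h}, {x38, x39} × {g, h}, {x38, x39} × {f, g, h}}; |τ_{X×Y}| = 25.

Enumerate products U × V with U ∈ τ_X, V ∈ τ_Y (deduplicated):
  ∅ × ∅ = {} (∅)
  {x38} × {h} = {(x38,h)}
  {x39} × {h} = {(x39,h)}
  {x38} × {f, h} = {(x38,f), (x38,h)}
  {x38} × {g, h} = {(x38,g), (x38,h)}
  {x38, x39} × {h} = {(x38,h), (x39,h)}
  {x39} × {f, h} = {(x39,f), (x39,h)}
  {x39} × {g, h} = {(x39,g), (x39,h)}
  {x38} × {f, g, h} = {(x38,f), (x38,g), (x38,h)}
  {x39} × {f, g, h} = {(x39,f), (x39,g), (x39,h)}
  {x38, x39} × {f, h} = {(x38,f), (x38,h), (x39,f), (x39,h)}
  {x38, x39} × {g, h} = {(x38,g), (x38,h), (x39,g), (x39,h)}
  {x38, x39} × {f, g, h} = {(x38,f), (x38,g), (x38,h), (x39,f), (x39,g), (x39,h)}
These 13 distinct sets form the basis B.
Close under arbitrary unions to get τ_{X×Y}; counting gives |τ_{X×Y}| = 25.


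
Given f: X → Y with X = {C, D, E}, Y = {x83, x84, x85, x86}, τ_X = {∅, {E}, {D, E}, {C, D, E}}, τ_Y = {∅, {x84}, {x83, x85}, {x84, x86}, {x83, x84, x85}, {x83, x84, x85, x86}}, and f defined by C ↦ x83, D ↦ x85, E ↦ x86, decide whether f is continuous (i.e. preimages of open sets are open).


f is NOT continuous.

Compute f^{-1}(U) for each U ∈ τ_Y:
  U = ∅: f^{-1}(U) = ∅ ∈ τ_X ✓.
  U = {x84}: f^{-1}(U) = ∅ ∈ τ_X ✓.
  U = {x83, x85}: f^{-1}(U) = {C, D} ∉ τ_X ✗.
  U = {x84, x86}: f^{-1}(U) = {E} ∈ τ_X ✓.
  U = {x83, x84, x85}: f^{-1}(U) = {C, D} ∉ τ_X ✗.
  U = {x83, x84, x85, x86}: f^{-1}(U) = {C, D, E} ∈ τ_X ✓.
Found U = {x83, x85} with f^{-1}(U) = {C, D} not in τ_X. Therefore f is NOT continuous.


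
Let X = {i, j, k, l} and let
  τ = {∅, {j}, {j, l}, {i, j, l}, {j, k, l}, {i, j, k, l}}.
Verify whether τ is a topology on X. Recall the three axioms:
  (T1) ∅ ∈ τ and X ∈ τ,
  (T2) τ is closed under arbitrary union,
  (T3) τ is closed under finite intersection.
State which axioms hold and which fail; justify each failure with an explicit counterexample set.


τ IS a topology on X.

Axiom (T1): ∅ ∈ τ? Yes; X ∈ τ? Yes.
Axiom (T2/T3): check pairwise unions and intersections of members of τ.
All pairwise intersections and unions checked — each lies in τ. Therefore τ satisfies (T1), (T2), (T3): it IS a topology on X.
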